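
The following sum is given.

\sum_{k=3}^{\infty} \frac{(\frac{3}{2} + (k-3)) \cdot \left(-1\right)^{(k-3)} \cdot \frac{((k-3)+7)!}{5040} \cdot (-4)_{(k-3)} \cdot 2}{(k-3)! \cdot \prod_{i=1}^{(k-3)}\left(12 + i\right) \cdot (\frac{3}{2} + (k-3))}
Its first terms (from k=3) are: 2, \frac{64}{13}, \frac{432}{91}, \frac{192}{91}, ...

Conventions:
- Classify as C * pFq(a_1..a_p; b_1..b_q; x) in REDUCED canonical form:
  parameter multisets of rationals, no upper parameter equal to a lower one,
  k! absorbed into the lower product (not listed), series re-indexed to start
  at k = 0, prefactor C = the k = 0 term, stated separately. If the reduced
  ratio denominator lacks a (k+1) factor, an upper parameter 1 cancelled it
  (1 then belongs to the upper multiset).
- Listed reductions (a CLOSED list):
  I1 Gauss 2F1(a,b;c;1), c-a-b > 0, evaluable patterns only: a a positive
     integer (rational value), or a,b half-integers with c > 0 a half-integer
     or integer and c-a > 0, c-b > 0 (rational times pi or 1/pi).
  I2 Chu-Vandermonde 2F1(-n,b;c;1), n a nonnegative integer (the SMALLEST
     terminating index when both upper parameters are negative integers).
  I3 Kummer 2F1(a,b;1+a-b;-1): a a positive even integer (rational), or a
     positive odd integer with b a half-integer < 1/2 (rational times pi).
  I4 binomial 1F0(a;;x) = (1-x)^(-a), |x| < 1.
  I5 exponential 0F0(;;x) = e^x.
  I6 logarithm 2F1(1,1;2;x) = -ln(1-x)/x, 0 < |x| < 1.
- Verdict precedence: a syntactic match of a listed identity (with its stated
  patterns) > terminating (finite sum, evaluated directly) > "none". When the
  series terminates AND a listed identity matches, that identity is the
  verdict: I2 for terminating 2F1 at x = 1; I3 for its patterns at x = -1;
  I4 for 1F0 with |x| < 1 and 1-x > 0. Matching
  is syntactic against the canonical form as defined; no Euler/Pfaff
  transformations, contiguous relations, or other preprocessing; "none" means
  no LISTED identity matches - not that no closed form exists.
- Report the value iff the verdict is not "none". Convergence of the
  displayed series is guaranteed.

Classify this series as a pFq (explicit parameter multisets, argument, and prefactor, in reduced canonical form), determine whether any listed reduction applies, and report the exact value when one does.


Classification (C = 2): 2F1 with upper {-4, 8}, lower {13}, argument x = -1. Verdict (x = -1): the Kummer evaluation I3 applies (x = -1; c = 13 equals 1+a-b for upper {-4, 8}: listed pattern). Sum: \frac{99}{7}.

Key step: from the first term 2: the lower running product (prefactor 2) is a rising factorial.
Term ratio: r(k) = -1 * (k-4) (k+8) / [(k+13) (k+1)] ; factor over Q: parameters, x = -1, and C = 2.


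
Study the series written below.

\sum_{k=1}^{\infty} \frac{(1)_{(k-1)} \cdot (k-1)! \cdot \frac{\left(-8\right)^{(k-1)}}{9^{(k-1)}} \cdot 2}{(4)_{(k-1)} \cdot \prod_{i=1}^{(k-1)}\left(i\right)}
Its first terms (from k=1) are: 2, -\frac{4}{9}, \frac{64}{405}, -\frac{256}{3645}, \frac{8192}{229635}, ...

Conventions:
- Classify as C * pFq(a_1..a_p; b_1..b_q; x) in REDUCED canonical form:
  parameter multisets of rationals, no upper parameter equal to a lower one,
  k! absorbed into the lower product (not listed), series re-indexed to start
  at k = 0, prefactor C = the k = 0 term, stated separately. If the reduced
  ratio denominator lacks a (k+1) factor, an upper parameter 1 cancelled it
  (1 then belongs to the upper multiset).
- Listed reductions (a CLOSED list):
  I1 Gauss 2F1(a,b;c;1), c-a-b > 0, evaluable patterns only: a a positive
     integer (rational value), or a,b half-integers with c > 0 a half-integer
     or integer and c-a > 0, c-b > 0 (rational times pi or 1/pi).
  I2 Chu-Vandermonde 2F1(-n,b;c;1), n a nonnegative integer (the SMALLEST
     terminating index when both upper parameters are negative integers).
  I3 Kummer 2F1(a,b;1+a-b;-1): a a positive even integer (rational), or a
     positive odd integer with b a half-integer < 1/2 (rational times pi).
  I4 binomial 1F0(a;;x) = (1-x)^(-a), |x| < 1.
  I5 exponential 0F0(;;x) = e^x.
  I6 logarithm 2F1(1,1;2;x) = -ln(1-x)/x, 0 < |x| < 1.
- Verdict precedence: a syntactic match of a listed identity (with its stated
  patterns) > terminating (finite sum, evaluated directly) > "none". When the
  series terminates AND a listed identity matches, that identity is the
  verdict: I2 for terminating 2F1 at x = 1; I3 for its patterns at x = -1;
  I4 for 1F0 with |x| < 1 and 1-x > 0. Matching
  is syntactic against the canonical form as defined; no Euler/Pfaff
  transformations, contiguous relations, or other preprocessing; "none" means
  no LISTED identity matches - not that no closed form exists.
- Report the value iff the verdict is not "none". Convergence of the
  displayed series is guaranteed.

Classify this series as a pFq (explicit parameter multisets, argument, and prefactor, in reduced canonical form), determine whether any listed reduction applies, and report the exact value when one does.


This is 2 * 2F1(1, 1; 4; -\frac{8}{9}) in reduced canonical form. Verdict: none - at argument -\frac{8}{9} the multisets {1, 1} ; {4} match no listed identity.

First insight: with t_0 = 2, the two geometric factors (prefactor 2) combine into one argument.
Ratio: r(k) = -\frac{8}{9} * (k+1) (k+1) / [(k+4) (k+1)] - rational; roots negated = parameters, x = -\frac{8}{9}, C = 2.


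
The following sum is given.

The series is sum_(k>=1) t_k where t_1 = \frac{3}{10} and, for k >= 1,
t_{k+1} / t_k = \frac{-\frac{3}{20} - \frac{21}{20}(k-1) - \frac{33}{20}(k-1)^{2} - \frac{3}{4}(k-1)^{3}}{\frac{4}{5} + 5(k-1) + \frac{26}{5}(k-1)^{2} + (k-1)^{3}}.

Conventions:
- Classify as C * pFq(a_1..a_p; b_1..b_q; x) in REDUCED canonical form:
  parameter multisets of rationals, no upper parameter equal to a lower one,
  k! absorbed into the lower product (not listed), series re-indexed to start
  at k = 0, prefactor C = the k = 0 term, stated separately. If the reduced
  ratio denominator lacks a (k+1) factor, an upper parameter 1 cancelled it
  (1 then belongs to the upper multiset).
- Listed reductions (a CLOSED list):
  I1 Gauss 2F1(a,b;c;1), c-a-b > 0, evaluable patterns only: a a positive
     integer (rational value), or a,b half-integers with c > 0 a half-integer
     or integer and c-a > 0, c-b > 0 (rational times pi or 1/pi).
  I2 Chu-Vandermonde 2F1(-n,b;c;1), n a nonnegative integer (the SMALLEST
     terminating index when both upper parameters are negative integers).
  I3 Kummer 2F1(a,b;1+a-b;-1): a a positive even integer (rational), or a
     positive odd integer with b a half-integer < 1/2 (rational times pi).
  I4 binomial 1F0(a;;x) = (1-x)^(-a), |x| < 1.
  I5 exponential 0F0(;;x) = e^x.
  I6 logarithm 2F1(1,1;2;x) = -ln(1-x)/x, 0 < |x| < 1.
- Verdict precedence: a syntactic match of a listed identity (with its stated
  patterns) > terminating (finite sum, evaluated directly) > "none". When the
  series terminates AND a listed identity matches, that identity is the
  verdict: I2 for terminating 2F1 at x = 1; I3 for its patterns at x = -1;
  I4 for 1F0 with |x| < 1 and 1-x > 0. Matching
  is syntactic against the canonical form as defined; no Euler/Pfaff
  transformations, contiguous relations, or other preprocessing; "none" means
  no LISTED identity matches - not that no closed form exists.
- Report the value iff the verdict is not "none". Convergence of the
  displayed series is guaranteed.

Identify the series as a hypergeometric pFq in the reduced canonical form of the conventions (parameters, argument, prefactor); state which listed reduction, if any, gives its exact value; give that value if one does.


Reduced: x = -\frac{3}{4}, 2F1, upper = {1, 1}, lower = {4}, C = \frac{3}{10}. Verdict: none here - no I1-I6 shape fits x = -\frac{3}{4} with lower {4}.

Key observation: with t_0 = \frac{3}{10}, the parameter 1/5 appears in both the upper and lower lists and cancels.
Term ratio: r(k) = -\frac{3}{4} * (k+1) (k+1) / [(k+4) (k+1)] - rational in k, leading ratio -\frac{3}{4}; with t_0 = \frac{3}{10}, classification follows.


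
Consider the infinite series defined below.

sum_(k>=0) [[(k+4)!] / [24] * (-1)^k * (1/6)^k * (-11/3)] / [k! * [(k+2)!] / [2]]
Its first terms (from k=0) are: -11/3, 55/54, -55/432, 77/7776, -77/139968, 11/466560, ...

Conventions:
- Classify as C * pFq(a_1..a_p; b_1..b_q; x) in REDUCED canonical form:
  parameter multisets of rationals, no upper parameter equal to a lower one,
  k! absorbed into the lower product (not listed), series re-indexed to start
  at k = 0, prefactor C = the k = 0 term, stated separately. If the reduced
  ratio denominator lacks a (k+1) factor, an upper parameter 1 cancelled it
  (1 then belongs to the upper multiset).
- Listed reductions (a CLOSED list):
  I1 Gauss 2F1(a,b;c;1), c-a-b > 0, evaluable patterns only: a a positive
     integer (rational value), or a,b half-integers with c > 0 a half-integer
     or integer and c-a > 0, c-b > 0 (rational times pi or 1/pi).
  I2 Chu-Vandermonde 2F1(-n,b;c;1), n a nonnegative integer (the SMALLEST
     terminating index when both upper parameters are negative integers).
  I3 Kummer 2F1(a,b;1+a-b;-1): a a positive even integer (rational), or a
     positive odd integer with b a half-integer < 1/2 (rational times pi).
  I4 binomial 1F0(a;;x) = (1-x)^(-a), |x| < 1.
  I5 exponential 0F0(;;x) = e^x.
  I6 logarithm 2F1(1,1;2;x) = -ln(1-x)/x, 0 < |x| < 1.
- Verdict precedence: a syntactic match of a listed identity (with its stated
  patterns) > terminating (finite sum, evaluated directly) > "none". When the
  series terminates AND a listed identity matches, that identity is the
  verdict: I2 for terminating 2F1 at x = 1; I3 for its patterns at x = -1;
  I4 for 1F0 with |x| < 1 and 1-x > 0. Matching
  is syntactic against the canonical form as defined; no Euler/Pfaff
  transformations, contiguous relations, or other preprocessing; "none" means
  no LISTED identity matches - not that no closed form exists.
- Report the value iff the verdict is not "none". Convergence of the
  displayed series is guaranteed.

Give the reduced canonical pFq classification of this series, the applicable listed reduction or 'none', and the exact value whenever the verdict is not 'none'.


Canonical form: C = -11/3 times 1F1 with upper {5}, lower {3}, x = -1/6. Verdict: none. A 1F1 with upper {5} fits none of I1-I6 at x = -1/6; the sum runs forever.

The tell: x = (-1/6) and the denominator's factorial ratio (prefactor -11/3) is a lower Pochhammer.
Consecutive-term ratio: r(k) = (-1/6) * (k+5) / [(k+3) (k+1)] ; factor over Q: parameters, x = (-1/6), and C = -11/3.


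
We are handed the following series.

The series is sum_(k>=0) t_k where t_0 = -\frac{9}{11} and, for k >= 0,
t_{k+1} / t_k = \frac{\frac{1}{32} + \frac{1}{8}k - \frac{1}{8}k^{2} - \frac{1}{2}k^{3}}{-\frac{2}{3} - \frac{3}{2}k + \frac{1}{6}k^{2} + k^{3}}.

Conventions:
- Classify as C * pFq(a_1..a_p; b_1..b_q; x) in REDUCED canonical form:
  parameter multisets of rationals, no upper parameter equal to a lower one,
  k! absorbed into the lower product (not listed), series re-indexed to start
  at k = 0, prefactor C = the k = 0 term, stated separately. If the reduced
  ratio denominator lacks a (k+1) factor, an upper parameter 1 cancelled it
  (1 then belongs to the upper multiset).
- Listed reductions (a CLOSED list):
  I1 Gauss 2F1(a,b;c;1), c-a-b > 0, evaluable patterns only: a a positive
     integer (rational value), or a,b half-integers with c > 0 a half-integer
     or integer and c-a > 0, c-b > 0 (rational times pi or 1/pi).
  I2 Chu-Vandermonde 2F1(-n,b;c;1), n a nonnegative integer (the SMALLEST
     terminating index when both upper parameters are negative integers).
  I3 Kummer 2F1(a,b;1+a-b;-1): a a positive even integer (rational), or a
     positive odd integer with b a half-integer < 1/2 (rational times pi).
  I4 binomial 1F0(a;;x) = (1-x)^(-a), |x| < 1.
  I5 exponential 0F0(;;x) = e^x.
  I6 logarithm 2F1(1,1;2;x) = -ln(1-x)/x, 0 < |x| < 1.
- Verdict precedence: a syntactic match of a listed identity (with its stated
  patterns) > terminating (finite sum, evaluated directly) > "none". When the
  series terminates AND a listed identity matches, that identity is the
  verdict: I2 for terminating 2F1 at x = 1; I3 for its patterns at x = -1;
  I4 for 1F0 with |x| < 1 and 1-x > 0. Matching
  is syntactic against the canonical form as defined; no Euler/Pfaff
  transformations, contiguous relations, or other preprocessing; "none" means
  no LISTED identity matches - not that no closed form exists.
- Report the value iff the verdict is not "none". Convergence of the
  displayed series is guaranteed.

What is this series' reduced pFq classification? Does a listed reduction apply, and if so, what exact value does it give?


With C = -\frac{9}{11}: the canonical form is 2F1(-\frac{1}{2}, \frac{1}{4}; -\frac{4}{3}; -\frac{1}{2}). Verdict: no listed reduction: x = -\frac{1}{2} and upper {-\frac{1}{2}, \frac{1}{4}} fail every I1-I6 pattern.

Structural cue: x = -\frac{1}{2} and the ratio is unreduced: k + 1/2 divides both sides (C = -9/11).
Adjacent-term ratio: r(k) = -\frac{1}{2} * (k-\frac{1}{2}) (k+\frac{1}{4}) / [(k-\frac{4}{3}) (k+1)] ; factor over Q: parameters, x = -\frac{1}{2}, and C = -\frac{9}{11}.


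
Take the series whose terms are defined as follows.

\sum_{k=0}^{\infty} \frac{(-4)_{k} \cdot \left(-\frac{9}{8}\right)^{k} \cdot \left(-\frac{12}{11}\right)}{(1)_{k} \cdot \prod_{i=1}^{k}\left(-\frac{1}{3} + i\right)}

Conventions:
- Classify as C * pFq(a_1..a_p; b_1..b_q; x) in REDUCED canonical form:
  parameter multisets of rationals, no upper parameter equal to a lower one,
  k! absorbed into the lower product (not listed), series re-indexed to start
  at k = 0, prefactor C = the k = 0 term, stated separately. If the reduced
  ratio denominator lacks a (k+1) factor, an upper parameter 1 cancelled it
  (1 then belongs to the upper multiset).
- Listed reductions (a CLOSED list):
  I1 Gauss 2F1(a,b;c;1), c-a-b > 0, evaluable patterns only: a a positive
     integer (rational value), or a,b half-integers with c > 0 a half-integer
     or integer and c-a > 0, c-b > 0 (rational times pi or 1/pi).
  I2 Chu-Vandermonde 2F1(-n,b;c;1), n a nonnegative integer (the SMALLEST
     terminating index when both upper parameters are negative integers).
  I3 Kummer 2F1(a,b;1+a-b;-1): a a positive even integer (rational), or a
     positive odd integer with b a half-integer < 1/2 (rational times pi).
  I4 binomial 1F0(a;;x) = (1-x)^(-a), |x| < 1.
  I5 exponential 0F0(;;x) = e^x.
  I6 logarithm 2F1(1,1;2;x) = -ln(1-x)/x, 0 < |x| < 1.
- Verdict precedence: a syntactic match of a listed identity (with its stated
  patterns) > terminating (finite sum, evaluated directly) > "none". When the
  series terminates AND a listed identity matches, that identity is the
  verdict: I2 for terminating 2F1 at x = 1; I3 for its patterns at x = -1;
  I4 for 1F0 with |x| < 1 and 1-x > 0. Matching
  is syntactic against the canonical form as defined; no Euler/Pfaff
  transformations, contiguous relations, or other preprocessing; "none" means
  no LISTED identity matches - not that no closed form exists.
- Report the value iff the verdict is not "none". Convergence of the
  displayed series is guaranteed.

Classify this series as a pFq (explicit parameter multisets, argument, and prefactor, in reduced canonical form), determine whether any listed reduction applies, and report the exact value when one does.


The series (x = -\frac{9}{8}) is 1F1: upper {-4}, lower {\frac{2}{3}}, prefactor -\frac{12}{11}. Verdict: terminating (-4 upstairs). 5 nonzero terms in all; added directly. Hence: -\frac{36017367}{1982464}.

Structural cue: with t_0 = -\frac{12}{11}, the lower running product (C = -12/11) is a rising factorial.
Adjacent-term ratio: r(k) = -\frac{9}{8} * (k-4) / [(k+\frac{2}{3}) (k+1)] - poly over poly, x = -\frac{9}{8} from leading terms; C = -\frac{12}{11} at k = 0.


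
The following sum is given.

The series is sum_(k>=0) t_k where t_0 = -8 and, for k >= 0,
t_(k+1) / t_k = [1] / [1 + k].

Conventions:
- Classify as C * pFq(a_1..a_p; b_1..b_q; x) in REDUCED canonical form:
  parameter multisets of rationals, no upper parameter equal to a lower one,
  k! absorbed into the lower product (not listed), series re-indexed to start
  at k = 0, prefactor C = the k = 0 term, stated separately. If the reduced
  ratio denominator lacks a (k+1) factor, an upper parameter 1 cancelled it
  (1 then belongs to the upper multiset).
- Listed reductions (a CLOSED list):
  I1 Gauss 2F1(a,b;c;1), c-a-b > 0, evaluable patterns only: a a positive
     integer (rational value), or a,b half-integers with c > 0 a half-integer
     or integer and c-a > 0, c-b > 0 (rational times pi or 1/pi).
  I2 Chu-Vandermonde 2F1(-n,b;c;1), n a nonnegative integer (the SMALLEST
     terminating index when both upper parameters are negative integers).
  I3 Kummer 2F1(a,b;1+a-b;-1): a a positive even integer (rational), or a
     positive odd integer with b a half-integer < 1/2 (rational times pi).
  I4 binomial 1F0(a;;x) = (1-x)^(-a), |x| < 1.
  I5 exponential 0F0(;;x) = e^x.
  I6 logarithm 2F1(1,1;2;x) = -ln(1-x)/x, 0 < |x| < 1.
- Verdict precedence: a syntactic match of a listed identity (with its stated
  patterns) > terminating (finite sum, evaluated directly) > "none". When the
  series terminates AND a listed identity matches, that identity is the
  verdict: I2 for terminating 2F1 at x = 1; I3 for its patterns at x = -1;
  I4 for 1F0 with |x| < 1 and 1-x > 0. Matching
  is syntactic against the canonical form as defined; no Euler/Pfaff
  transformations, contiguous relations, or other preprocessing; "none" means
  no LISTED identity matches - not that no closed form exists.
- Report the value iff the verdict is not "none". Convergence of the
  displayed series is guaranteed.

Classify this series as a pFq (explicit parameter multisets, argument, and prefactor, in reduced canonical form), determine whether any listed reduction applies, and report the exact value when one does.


Prefactor -8, argument 1: 0F0 with upper {-} over lower {-}. Verdict: this is the I5 exponential reduction (the 0F0 exponential series at x = 1). Hence: (-8) * e^(1).

Key step: from the first term -8: the expanded ratio factors over Q; prefactor -8, roots give parameters.
Adjacent-term ratio: r(k) = 1 * 1 / [(k+1)] - rational in k. x = 1; t_0 = -8; negate the roots.


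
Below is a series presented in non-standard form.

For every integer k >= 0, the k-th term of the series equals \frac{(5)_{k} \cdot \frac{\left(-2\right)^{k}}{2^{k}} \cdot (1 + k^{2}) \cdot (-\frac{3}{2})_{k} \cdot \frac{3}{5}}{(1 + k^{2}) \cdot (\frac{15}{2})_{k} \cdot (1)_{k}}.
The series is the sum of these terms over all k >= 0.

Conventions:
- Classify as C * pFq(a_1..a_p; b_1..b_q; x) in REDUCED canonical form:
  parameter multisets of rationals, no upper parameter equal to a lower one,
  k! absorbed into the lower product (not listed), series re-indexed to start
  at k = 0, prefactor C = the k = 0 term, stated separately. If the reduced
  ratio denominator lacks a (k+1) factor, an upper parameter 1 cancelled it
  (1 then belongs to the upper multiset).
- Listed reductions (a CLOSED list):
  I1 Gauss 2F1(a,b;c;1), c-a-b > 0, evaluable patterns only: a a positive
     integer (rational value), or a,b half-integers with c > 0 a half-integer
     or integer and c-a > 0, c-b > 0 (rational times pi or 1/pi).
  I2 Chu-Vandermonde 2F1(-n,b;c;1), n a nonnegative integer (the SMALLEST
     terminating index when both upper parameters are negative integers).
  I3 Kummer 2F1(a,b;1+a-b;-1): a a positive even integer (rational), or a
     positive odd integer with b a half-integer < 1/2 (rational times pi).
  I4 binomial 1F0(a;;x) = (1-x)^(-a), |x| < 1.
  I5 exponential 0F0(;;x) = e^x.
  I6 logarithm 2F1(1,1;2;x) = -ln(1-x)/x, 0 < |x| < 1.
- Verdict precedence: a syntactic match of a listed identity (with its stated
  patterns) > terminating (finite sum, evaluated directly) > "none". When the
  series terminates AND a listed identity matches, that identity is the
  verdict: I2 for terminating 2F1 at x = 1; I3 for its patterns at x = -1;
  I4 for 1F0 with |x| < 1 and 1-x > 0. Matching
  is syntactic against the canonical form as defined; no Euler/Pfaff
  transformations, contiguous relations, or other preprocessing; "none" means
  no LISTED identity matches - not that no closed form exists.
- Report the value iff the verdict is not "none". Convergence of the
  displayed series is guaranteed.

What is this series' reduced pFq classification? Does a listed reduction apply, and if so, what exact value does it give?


This is \frac{3}{5} * 2F1(-\frac{3}{2}, 5; \frac{15}{2}; -1) in reduced canonical form. Verdict at x = -1: Kummer's theorem (I3) matches (x = -1; c = \frac{15}{2} equals 1+a-b for upper {-\frac{3}{2}, 5}: listed pattern). Value: \frac{27027}{65536} \cdot \pi.

Key observation: t_0 being \frac{3}{5}, (1)_k (prefactor 3/5) is k! itself.
Step ratio: r(k) = -1 * (k-\frac{3}{2}) (k+5) / [(k+\frac{15}{2}) (k+1)] ; factor over Q: parameters, x = -1, and C = \frac{3}{5}.


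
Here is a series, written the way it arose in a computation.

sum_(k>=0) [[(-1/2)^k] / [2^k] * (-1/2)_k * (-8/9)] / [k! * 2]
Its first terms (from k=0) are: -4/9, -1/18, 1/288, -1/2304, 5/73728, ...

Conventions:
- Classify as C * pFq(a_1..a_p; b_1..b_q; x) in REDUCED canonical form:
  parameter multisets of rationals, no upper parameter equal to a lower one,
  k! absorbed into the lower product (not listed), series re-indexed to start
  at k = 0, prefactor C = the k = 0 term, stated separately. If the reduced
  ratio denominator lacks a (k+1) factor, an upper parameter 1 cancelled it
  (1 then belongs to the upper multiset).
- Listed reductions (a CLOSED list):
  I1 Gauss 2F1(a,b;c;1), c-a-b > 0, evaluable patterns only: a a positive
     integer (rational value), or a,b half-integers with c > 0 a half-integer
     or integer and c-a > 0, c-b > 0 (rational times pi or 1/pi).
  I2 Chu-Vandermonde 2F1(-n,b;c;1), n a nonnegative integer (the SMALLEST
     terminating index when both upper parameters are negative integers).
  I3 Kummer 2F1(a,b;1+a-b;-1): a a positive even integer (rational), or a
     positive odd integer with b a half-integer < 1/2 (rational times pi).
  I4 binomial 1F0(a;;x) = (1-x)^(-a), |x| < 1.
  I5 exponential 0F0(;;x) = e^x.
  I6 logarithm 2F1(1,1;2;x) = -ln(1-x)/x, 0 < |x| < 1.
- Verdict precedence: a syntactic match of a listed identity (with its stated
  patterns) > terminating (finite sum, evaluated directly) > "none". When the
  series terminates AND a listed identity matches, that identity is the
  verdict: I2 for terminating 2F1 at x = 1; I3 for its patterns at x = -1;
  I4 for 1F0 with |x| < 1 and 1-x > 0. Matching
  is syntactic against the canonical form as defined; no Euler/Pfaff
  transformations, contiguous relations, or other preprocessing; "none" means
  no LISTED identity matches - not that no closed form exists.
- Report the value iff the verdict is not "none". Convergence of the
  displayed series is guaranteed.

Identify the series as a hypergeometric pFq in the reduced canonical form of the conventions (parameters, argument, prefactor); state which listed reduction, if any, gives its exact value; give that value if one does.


Classification (C = -4/9): 1F0 with upper {-1/2}, lower {-}, argument x = -1/4. Verdict: binomial (I4) fires (the 1F0 binomial series: exponent 1/2, x = -1/4). Exact value: (-4/9) * (5/4)^(1/2).

Key observation: with t_0 = -4/9, the two k-th powers (prefactor -4/9) combine into one argument.
Term ratio: r(k) = (-1/4) * (k-1/2) / [(k+1)] - rational in k. x = (-1/4); t_0 = -4/9; negate the roots.


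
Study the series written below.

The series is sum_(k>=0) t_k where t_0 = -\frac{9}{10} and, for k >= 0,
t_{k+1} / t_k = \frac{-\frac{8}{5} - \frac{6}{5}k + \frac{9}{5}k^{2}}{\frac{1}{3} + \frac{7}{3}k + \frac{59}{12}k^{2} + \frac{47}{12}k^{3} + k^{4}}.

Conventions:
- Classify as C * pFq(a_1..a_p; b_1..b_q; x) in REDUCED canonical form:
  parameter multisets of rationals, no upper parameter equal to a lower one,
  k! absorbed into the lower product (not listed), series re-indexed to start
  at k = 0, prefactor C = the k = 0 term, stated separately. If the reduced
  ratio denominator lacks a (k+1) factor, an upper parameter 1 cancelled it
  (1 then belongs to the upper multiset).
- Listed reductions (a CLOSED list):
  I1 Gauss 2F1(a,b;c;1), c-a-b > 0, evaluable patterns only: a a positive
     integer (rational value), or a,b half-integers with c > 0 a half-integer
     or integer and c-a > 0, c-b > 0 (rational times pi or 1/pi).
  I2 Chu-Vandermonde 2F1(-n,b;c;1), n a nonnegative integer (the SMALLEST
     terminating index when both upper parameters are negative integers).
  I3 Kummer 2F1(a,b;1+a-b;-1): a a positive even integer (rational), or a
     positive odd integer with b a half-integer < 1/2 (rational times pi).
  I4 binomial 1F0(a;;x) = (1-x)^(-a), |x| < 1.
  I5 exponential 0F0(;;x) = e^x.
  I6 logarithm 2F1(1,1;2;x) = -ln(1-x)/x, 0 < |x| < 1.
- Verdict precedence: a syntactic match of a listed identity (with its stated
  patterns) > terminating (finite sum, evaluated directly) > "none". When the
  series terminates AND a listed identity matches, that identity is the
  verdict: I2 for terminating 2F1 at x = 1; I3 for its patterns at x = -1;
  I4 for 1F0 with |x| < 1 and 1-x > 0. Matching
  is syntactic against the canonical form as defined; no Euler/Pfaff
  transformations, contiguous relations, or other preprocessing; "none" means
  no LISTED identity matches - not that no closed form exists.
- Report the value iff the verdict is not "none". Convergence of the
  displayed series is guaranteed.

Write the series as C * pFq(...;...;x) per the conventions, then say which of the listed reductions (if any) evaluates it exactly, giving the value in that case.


The series (x = \frac{9}{5}) is 1F2: upper {-\frac{4}{3}}, lower {\frac{1}{4}, 2}, prefactor -\frac{9}{10}. Verdict: none here - no I1-I6 shape fits x = \frac{9}{5} with lower {\frac{1}{4}, 2}.

Structural cue: t_0 = -\frac{9}{10} here, and the ratio is unreduced: k + 2/3 divides both sides (prefactor -9/10).
Adjacent-term ratio: r(k) = \frac{9}{5} * (k-\frac{4}{3}) / [(k+\frac{1}{4}) (k+2) (k+1)] - rational in k, leading ratio \frac{9}{5}; with t_0 = -\frac{9}{10}, classification follows.


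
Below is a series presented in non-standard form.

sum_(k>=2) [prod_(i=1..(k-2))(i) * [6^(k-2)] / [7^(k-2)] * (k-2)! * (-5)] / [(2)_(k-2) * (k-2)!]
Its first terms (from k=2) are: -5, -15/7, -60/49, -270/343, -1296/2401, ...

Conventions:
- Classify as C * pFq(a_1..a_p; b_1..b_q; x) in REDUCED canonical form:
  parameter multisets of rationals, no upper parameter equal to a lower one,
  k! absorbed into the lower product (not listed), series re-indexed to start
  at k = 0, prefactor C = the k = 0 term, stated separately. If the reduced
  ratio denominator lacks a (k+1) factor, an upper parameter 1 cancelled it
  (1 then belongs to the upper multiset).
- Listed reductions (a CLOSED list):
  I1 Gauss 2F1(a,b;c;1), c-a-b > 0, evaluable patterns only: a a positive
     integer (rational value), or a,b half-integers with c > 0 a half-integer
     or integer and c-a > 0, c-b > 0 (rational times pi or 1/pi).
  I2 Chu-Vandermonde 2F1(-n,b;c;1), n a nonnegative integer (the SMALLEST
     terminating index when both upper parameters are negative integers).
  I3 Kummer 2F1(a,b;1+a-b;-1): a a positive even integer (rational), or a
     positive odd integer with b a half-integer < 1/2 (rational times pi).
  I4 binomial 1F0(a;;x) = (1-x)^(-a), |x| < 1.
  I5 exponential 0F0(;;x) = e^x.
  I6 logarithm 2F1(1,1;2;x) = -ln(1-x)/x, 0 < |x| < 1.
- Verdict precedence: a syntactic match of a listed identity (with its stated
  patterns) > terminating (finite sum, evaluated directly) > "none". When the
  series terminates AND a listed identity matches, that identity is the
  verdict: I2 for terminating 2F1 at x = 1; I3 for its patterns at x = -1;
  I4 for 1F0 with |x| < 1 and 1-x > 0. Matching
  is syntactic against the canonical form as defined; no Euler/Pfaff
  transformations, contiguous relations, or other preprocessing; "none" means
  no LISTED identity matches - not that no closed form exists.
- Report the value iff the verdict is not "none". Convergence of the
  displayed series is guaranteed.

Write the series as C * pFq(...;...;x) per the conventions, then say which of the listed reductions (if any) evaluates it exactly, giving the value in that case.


At argument 6/7: a 2F1 with upper {1, 1}, lower {2}, scaled by C = -5. Verdict at x = 6/7: the logarithmic series (I6) matches (the logarithm: parameters (1,1;2), x = 6/7). Value: (35/6) * ln(1/7).

Key observation: t_0 = -5 here, and the factorial ratio (C = -5) (k+a-1)!/(a-1)! is a rising factorial (a)_k.
Step ratio: r(k) = (6/7) * (k+1) (k+1) / [(k+2) (k+1)] ; factor over Q: parameters, x = (6/7), and C = -5.


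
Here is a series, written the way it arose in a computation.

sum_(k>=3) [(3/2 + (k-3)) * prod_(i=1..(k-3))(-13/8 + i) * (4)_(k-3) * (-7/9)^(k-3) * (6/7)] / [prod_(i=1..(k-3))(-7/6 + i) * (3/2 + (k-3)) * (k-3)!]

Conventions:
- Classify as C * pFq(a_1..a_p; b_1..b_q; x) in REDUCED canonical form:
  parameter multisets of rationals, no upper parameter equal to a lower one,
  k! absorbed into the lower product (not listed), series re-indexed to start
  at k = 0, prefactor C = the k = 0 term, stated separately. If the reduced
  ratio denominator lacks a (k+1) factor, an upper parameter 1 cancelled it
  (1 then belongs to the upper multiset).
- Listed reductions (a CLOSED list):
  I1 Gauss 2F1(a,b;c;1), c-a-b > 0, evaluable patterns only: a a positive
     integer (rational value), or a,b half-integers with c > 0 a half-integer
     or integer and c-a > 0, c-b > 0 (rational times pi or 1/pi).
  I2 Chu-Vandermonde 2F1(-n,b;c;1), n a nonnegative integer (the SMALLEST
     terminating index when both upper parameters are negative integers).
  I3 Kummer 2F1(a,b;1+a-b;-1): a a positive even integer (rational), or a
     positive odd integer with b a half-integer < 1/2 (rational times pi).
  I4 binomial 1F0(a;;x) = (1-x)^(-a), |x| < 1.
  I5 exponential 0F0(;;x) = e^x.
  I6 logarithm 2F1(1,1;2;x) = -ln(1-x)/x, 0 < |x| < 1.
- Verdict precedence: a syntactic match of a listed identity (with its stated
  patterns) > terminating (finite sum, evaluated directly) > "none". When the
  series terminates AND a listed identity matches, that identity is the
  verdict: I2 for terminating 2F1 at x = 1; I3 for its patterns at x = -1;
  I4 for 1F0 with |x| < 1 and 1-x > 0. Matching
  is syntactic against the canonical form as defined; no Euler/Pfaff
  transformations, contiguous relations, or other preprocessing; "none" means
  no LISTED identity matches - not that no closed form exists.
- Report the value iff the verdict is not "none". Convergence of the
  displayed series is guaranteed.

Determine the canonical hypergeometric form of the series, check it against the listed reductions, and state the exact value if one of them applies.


x = -7/9 here; the reduced form reads 2F1, upper {-5/8, 4}, lower {-1/6}, C = 6/7. Verdict: none - this 2F1 at x = -7/9 matches no listed pattern, and upper {-5/8, 4} holds no stopper.

Key step: with t_0 = 6/7, the running product (C = 6/7, x = -7/9) telescopes to a rising factorial.
Consecutive-term ratio: r(k) = (-7/9) * (k-5/8) (k+4) / [(k-1/6) (k+1)] - rational in k, leading ratio (-7/9); with t_0 = 6/7, classification follows.


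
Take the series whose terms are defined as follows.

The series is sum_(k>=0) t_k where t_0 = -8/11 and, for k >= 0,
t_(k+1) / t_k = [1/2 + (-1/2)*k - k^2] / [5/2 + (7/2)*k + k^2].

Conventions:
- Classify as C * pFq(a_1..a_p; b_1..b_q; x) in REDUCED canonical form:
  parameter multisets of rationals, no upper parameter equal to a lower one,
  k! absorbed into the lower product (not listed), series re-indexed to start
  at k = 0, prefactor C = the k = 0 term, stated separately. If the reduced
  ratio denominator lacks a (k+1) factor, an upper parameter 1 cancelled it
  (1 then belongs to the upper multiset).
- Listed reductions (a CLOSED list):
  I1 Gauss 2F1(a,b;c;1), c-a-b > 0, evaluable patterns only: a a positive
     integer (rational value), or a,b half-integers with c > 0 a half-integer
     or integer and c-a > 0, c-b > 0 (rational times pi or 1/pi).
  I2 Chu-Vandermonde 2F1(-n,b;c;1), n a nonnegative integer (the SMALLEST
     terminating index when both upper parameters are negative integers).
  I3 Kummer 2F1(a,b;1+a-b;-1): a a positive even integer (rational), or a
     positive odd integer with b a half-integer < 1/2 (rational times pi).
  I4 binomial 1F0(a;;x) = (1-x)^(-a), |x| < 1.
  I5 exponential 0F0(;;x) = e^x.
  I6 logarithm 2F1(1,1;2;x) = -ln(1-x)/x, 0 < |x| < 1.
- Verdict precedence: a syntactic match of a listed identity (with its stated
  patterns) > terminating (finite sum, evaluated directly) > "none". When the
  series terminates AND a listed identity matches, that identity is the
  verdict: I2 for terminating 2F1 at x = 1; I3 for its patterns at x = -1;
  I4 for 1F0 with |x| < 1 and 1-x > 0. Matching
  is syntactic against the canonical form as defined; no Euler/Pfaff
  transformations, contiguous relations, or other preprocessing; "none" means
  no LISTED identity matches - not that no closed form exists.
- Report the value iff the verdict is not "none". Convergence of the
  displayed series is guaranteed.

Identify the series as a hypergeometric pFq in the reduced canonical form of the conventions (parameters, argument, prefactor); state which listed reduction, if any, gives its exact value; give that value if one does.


The tell: x = (-1) and factor the ratio over Q (C = -8/11, x = -1): negated roots = parameters.
Term ratio: r(k) = (-1) * (k-1/2) (k+1) / [(k+5/2) (k+1)] - poly over poly, x = (-1) from leading terms; C = -8/11 at k = 0.

Canonical form: C = -8/11 times 2F1 with upper {-1/2, 1}, lower {5/2}, x = -1. Verdict: the Kummer evaluation I3 fires (x = -1; c = 5/2 equals 1+a-b for upper {-1/2, 1}: listed pattern). Exact value: (-3/11) * pi.


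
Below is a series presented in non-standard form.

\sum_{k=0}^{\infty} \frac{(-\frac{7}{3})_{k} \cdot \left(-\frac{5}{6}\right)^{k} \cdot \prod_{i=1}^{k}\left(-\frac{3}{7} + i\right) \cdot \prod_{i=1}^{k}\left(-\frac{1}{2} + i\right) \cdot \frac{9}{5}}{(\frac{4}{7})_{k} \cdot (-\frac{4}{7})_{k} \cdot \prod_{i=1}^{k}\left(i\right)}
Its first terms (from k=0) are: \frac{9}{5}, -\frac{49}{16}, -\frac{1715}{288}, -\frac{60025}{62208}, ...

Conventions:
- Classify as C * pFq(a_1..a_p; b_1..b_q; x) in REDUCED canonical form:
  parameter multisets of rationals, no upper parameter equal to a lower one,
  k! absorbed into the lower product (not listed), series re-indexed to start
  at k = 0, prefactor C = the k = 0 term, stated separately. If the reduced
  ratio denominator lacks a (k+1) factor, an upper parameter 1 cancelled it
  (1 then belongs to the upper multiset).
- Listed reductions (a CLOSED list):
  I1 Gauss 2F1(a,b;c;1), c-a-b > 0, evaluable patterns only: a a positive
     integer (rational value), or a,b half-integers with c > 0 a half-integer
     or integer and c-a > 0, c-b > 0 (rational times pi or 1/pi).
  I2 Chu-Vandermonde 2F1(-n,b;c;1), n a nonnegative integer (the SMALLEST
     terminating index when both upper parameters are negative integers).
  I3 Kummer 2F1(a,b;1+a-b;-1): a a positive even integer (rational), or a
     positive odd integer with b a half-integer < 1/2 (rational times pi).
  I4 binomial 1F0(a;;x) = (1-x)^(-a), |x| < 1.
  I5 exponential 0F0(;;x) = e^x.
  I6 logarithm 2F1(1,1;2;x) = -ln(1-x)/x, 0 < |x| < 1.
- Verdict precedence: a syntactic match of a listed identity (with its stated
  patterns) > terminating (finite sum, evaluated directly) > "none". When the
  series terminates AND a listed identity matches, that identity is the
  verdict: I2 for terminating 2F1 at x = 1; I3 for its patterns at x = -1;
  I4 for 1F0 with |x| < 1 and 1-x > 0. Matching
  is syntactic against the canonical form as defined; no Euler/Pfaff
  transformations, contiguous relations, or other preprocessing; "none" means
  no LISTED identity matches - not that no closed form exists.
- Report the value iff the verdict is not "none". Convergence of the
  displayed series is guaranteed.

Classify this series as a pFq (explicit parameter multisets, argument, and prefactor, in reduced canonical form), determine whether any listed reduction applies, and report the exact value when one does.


The series (x = -\frac{5}{6}) is 2F1: upper {-\frac{7}{3}, \frac{1}{2}}, lower {-\frac{4}{7}}, prefactor \frac{9}{5}. Verdict: none - this 2F1 at x = -\frac{5}{6} matches no listed pattern, and upper {-\frac{7}{3}, \frac{1}{2}} holds no stopper.

Key observation: t_0 being \frac{9}{5}, the parameter 4/7 appears in both the upper and lower lists and cancels.
Consecutive-term ratio: r(k) = -\frac{5}{6} * (k-\frac{7}{3}) (k+\frac{1}{2}) / [(k-\frac{4}{7}) (k+1)] ; factor over Q: parameters, x = -\frac{5}{6}, and C = \frac{9}{5}.


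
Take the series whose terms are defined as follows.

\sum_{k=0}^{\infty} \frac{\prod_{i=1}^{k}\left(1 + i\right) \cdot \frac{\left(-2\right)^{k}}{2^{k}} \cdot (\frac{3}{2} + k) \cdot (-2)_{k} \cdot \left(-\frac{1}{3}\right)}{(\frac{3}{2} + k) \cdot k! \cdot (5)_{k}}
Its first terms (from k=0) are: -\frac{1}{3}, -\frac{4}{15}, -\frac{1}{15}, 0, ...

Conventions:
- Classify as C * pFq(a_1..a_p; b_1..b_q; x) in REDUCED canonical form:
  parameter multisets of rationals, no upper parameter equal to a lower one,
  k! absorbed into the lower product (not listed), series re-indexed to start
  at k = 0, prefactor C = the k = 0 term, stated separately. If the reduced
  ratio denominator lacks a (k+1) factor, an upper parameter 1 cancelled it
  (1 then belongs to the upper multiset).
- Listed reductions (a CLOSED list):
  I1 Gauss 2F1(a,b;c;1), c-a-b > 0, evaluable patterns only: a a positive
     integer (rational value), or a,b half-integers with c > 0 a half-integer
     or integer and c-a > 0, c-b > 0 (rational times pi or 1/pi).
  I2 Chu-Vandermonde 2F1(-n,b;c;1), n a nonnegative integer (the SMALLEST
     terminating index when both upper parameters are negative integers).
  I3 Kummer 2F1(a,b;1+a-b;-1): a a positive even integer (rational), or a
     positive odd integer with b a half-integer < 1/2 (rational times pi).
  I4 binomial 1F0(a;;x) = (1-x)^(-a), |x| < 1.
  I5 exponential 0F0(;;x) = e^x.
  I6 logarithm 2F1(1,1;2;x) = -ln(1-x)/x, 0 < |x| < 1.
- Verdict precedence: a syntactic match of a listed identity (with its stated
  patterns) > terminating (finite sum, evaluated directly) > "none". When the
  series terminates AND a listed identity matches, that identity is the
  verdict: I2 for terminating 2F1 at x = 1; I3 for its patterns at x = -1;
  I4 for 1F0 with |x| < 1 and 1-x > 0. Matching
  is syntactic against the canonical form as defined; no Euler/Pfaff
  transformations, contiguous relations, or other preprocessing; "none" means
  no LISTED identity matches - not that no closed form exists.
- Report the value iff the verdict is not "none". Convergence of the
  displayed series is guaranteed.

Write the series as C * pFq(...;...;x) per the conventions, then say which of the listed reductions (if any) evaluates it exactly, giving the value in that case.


The tell: with t_0 = -\frac{1}{3}, striking the common factor k + 3/2 reduces the term (C = -1/3).
Adjacent-term ratio: r(k) = -1 * (k-2) (k+2) / [(k+5) (k+1)] - rational in k. x = -1; t_0 = -\frac{1}{3}; negate the roots.

x = -1 here; the reduced form reads 2F1, upper {-2, 2}, lower {5}, C = -\frac{1}{3}. Verdict: Kummer (I3) matches (x = -1; c = 5 equals 1+a-b for upper {-2, 2}: listed pattern). Hence: -\frac{2}{3}.


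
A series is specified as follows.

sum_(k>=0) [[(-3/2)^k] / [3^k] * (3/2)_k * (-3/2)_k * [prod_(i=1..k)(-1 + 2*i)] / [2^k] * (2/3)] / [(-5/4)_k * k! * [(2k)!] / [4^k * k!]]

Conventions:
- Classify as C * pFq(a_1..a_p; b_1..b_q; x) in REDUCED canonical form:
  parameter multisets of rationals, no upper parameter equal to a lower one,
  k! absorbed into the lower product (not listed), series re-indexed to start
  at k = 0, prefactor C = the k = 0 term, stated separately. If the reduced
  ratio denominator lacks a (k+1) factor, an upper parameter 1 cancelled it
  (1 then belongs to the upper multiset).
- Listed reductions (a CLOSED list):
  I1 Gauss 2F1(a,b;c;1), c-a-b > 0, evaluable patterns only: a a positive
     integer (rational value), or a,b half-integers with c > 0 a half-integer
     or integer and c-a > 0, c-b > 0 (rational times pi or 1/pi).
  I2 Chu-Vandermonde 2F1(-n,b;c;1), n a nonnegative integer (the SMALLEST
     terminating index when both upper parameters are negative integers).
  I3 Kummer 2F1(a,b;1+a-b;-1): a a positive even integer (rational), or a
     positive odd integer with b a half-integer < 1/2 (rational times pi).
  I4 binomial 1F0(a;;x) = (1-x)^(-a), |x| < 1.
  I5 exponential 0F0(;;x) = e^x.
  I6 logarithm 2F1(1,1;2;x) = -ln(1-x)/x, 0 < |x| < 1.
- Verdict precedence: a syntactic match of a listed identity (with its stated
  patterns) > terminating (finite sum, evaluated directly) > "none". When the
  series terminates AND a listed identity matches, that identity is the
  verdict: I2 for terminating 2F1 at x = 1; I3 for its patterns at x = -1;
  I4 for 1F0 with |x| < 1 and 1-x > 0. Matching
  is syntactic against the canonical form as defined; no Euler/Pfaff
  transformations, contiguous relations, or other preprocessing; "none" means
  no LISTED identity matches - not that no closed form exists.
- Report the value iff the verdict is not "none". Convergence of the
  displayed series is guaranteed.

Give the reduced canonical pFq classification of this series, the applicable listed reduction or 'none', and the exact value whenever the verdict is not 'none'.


This is 2/3 * 2F1(-3/2, 3/2; -5/4; -1/2) in reduced canonical form. Verdict: none. No listed pattern accepts 2F1(-3/2, 3/2; -5/4; -1/2).

Structural cue: with t_0 = 2/3, the parameter 1/2 appears in both the upper and lower lists and cancels.
Step ratio: r(k) = (-1/2) * (k-3/2) (k+3/2) / [(k-5/4) (k+1)] - rational in k. x = (-1/2); t_0 = 2/3; negate the roots.
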